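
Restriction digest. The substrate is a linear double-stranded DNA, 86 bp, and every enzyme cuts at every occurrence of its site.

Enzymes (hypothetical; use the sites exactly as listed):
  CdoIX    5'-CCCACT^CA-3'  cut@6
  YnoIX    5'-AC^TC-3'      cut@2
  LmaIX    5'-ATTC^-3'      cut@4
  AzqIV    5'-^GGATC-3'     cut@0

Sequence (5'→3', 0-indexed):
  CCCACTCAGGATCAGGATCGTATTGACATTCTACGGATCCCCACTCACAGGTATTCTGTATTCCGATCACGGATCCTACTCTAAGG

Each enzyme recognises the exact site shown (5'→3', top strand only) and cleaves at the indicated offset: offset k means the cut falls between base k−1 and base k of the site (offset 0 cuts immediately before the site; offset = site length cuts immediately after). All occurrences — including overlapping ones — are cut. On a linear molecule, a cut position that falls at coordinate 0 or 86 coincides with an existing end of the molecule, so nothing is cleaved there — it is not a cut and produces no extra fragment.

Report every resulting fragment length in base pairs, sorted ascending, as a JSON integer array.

[1,1,2,3,5,6,7,7,7,9,10,11,17]

Scan for sites:
  CdoIX (CCCACTCA, off=6): starts [0, 39] → cuts [6, 45]
  YnoIX (ACTC, off=2): starts [3, 42, 77] → cuts [5, 44, 79]
  LmaIX (ATTC, off=4): starts [27, 52, 59] → cuts [31, 56, 63]
  AzqIV (GGATC, off=0): starts [8, 14, 34, 70] → cuts [8, 14, 34, 70]

All cut coordinates (distinct, sorted): [5, 6, 8, 14, 31, 34, 44, 45, 56, 63, 70, 79]

Fragments:
  [0,5): 5 bp
  [5,6): 1 bp
  [6,8): 2 bp
  [8,14): 6 bp
  [14,31): 17 bp
  [31,34): 3 bp
  [34,44): 10 bp
  [44,45): 1 bp
  [45,56): 11 bp
  [56,63): 7 bp
  [63,70): 7 bp
  [70,79): 9 bp
  [79,86): 7 bp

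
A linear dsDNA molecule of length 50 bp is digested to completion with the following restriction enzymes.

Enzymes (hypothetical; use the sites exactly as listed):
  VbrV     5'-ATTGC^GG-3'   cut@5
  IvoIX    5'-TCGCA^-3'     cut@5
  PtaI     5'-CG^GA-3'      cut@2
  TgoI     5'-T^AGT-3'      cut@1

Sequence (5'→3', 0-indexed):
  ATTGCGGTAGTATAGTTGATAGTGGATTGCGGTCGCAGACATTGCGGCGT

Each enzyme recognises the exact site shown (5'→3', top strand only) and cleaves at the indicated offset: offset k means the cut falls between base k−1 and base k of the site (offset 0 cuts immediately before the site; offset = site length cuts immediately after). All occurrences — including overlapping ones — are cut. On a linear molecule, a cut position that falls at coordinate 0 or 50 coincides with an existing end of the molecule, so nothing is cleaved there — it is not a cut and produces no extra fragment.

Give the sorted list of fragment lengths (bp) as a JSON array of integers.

[3,5,5,5,7,7,8,10]

Site scan:
  VbrV (ATTGCGG, off=5): starts [0, 25, 40] → cuts [5, 30, 45]
  IvoIX (TCGCA, off=5): starts [32] → cuts [37]
  PtaI (CGGA, off=2): no sites
  TgoI (TAGT, off=1): starts [7, 12, 19] → cuts [8, 13, 20]

Pooled cuts: [5, 8, 13, 20, 30, 37, 45]

Fragments:
  [0,5): 5 bp
  [5,8): 3 bp
  [8,13): 5 bp
  [13,20): 7 bp
  [20,30): 10 bp
  [30,37): 7 bp
  [37,45): 8 bp
  [45,50): 5 bp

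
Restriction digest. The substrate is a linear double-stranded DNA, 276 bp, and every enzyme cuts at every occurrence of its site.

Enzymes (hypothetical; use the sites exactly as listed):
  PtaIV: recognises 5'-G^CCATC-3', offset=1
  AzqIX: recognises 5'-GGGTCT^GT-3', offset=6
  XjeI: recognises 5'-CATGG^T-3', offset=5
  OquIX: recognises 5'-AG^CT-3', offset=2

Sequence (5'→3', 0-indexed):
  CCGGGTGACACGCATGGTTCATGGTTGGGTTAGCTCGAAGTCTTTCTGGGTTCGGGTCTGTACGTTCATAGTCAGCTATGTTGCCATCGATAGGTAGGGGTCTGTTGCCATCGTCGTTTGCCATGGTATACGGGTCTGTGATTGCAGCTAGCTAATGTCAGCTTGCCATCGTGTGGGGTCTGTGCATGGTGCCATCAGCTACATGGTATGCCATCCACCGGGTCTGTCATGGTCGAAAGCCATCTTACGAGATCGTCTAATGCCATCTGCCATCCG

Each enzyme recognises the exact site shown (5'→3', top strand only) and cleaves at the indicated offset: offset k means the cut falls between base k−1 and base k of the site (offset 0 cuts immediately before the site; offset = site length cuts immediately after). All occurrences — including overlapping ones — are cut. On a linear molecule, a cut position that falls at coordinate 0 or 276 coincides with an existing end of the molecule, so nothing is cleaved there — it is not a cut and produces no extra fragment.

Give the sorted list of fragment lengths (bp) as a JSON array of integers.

[2,4,4,4,4,7,7,7,7,7,7,8,8,8,9,10,10,11,15,16,16,17,19,20,23,26]

Per-enzyme occurrences:
  PtaIV (GCCATC, off=1): starts [82, 106, 164, 190, 209, 238, 261, 268] → cuts [83, 107, 165, 191, 210, 239, 262, 269]
  AzqIX (GGGTCTGT, off=6): starts [53, 97, 131, 175, 219] → cuts [59, 103, 137, 181, 225]
  XjeI (CATGGT, off=5): starts [12, 19, 121, 184, 201, 227] → cuts [17, 24, 126, 189, 206, 232]
  OquIX (AGCT, off=2): starts [31, 73, 145, 149, 159, 196] → cuts [33, 75, 147, 151, 161, 198]

All cut coordinates (distinct, sorted): [17, 24, 33, 59, 75, 83, 103, 107, 126, 137, 147, 151, 161, 165, 181, 189, 191, 198, 206, 210, 225, 232, 239, 262, 269]

Fragment lengths:
  [0,17): 17 bp
  [17,24): 7 bp
  [24,33): 9 bp
  [33,59): 26 bp
  [59,75): 16 bp
  [75,83): 8 bp
  [83,103): 20 bp
  [103,107): 4 bp
  [107,126): 19 bp
  [126,137): 11 bp
  [137,147): 10 bp
  [147,151): 4 bp
  [151,161): 10 bp
  [161,165): 4 bp
  [165,181): 16 bp
  [181,189): 8 bp
  [189,191): 2 bp
  [191,198): 7 bp
  [198,206): 8 bp
  [206,210): 4 bp
  [210,225): 15 bp
  [225,232): 7 bp
  [232,239): 7 bp
  [239,262): 23 bp
  [262,269): 7 bp
  [269,276): 7 bp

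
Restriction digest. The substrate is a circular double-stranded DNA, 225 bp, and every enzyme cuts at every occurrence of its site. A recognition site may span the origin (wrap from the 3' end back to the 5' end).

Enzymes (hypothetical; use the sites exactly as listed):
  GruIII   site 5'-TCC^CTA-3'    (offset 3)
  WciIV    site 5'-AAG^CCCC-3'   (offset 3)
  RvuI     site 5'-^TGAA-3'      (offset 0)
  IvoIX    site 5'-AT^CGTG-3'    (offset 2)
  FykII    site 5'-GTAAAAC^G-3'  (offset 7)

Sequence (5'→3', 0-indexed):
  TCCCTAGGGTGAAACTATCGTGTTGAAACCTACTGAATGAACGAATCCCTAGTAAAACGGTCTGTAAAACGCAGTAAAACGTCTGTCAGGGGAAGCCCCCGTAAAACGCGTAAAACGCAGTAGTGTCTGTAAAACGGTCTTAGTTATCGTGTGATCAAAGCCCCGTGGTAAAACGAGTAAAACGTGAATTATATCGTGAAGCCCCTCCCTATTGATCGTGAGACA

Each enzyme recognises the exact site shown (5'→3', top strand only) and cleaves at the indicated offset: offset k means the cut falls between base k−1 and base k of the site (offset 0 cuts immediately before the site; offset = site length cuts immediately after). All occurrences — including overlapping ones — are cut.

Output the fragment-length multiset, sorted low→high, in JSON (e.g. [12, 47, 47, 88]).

Per-enzyme occurrences:
  GruIII (TCCCTA, off=3): starts [0, 45, 205] → cuts [3, 48, 208]
  WciIV (AAGCCCC, off=3): starts [92, 157, 198] → cuts [95, 160, 201]
  RvuI (TGAA, off=0): starts [9, 23, 33, 37, 184, 196] → cuts [9, 23, 33, 37, 184, 196]
  IvoIX (ATCGTG, off=2): starts [16, 145, 192, 214] → cuts [18, 147, 194, 216]
  FykII (GTAAAACG, off=7): starts [51, 63, 73, 100, 109, 128, 167, 176] → cuts [58, 70, 80, 107, 116, 135, 174, 183]

All cut coordinates (distinct, sorted): [3, 9, 18, 23, 33, 37, 48, 58, 70, 80, 95, 107, 116, 135, 147, 160, 174, 183, 184, 194, 196, 201, 208, 216]

Fragments:
  3→9: 6 bp
  9→18: 9 bp
  18→23: 5 bp
  23→33: 10 bp
  33→37: 4 bp
  37→48: 11 bp
  48→58: 10 bp
  58→70: 12 bp
  70→80: 10 bp
  80→95: 15 bp
  95→107: 12 bp
  107→116: 9 bp
  116→135: 19 bp
  135→147: 12 bp
  147→160: 13 bp
  160→174: 14 bp
  174→183: 9 bp
  183→184: 1 bp
  184→194: 10 bp
  194→196: 2 bp
  196→201: 5 bp
  201→208: 7 bp
  208→216: 8 bp
  216→3 (wrap): 225-216+3 = 12 bp

[1,2,4,5,5,6,7,8,9,9,9,10,10,10,10,11,12,12,12,12,13,14,15,19]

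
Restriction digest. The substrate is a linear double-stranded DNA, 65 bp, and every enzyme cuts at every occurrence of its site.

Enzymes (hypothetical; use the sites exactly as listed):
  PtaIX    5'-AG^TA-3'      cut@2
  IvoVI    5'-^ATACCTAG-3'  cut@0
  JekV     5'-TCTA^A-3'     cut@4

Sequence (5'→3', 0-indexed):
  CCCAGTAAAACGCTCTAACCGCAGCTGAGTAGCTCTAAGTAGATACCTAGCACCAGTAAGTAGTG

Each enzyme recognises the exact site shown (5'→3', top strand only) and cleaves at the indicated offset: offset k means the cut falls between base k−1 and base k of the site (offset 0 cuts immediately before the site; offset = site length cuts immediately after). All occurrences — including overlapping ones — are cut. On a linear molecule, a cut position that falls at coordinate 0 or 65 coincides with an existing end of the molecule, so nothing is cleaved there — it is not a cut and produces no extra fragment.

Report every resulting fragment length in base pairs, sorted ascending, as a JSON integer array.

[2,3,4,5,5,8,12,12,14]

Site scan:
  PtaIX (AGTA, off=2): starts [3, 27, 37, 54, 58] → cuts [5, 29, 39, 56, 60]
  IvoVI (ATACCTAG, off=0): starts [42] → cuts [42]
  JekV (TCTAA, off=4): starts [13, 33] → cuts [17, 37]

All cut coordinates (distinct, sorted): [5, 17, 29, 37, 39, 42, 56, 60]

Fragment lengths:
  [0,5): 5 bp
  [5,17): 12 bp
  [17,29): 12 bp
  [29,37): 8 bp
  [37,39): 2 bp
  [39,42): 3 bp
  [42,56): 14 bp
  [56,60): 4 bp
  [60,65): 5 bp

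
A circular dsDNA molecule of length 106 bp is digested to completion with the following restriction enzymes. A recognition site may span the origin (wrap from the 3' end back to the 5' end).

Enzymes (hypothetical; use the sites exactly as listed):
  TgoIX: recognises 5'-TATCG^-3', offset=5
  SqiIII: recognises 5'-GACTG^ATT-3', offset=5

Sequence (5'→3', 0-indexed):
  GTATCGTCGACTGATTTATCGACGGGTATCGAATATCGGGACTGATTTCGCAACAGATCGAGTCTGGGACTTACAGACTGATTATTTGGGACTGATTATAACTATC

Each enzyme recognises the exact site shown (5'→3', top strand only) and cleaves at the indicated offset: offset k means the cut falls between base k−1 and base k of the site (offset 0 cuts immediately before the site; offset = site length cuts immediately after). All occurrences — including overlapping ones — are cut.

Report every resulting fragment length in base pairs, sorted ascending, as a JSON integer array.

Scan for sites:
  TgoIX TATCG/5: at [1, 16, 26, 33, 102] ⇒ [1, 6, 21, 31, 38]
  SqiIII GACTGATT/5: at [8, 39, 75, 89] ⇒ [13, 44, 80, 94]

Pooled cuts: [1, 6, 13, 21, 31, 38, 44, 80, 94]

Fragments:
  1→6: 5 bp
  6→13: 7 bp
  13→21: 8 bp
  21→31: 10 bp
  31→38: 7 bp
  38→44: 6 bp
  44→80: 36 bp
  80→94: 14 bp
  94→1 (wrap): 106-94+1 = 13 bp

[5,6,7,7,8,10,13,14,36]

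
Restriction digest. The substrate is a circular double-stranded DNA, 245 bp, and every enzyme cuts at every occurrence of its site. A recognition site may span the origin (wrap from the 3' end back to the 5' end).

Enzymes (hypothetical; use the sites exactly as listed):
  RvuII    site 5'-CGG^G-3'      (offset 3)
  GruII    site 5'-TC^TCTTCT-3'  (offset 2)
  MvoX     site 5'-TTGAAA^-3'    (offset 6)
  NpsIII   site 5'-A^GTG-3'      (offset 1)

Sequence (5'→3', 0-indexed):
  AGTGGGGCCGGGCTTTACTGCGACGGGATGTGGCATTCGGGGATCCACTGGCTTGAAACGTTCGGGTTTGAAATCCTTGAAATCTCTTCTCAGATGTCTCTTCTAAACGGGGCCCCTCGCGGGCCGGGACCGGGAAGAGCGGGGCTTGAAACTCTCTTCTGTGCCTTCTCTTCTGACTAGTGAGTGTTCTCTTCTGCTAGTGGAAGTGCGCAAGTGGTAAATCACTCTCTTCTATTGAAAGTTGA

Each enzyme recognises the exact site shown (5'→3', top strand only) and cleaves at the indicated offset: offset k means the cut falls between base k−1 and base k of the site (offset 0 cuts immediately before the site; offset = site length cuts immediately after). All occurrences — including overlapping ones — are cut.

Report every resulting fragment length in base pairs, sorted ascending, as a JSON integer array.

[2,3,4,5,6,6,6,6,7,8,8,9,9,9,10,10,11,12,12,13,14,14,14,14,15,18]

Scan for sites:
  RvuII CGGG/3: at [8, 23, 37, 62, 107, 119, 124, 130, 139] ⇒ [11, 26, 40, 65, 110, 122, 127, 133, 142]
  GruII TCTCTTCT/2: at [82, 96, 152, 166, 187, 225] ⇒ [84, 98, 154, 168, 189, 227]
  MvoX TTGAAA/6: at [52, 67, 76, 145, 234] ⇒ [58, 73, 82, 151, 240]
  NpsIII AGTG/1: at [0, 178, 182, 198, 204, 212] ⇒ [1, 179, 183, 199, 205, 213]

All cut coordinates (distinct, sorted): [1, 11, 26, 40, 58, 65, 73, 82, 84, 98, 110, 122, 127, 133, 142, 151, 154, 168, 179, 183, 189, 199, 205, 213, 227, 240]

Fragments:
  1→11: 10 bp
  11→26: 15 bp
  26→40: 14 bp
  40→58: 18 bp
  58→65: 7 bp
  65→73: 8 bp
  73→82: 9 bp
  82→84: 2 bp
  84→98: 14 bp
  98→110: 12 bp
  110→122: 12 bp
  122→127: 5 bp
  127→133: 6 bp
  133→142: 9 bp
  142→151: 9 bp
  151→154: 3 bp
  154→168: 14 bp
  168→179: 11 bp
  179→183: 4 bp
  183→189: 6 bp
  189→199: 10 bp
  199→205: 6 bp
  205→213: 8 bp
  213→227: 14 bp
  227→240: 13 bp
  240→1 (wrap): 245-240+1 = 6 bp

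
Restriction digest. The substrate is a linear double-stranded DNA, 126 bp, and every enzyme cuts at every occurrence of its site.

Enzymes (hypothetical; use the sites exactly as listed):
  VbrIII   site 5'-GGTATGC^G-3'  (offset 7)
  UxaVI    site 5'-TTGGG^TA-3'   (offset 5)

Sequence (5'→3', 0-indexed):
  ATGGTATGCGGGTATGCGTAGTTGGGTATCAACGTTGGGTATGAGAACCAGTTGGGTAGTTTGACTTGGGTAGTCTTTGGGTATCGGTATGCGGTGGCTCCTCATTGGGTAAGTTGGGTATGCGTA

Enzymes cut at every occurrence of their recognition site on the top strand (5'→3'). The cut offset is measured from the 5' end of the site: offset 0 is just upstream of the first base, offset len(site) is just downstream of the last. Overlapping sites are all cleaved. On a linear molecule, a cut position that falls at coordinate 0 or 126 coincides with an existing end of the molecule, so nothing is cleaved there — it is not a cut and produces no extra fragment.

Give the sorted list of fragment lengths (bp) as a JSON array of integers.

[3,5,8,9,9,9,11,11,13,14,17,17]

Site scan:
  VbrIII (GGTATGCG, off=7): starts [2, 10, 85, 116] → cuts [9, 17, 92, 123]
  UxaVI (TTGGGTA, off=5): starts [21, 34, 51, 65, 76, 104, 113] → cuts [26, 39, 56, 70, 81, 109, 118]

All cut coordinates (distinct, sorted): [9, 17, 26, 39, 56, 70, 81, 92, 109, 118, 123]

Fragments:
  [0,9): 9 bp
  [9,17): 8 bp
  [17,26): 9 bp
  [26,39): 13 bp
  [39,56): 17 bp
  [56,70): 14 bp
  [70,81): 11 bp
  [81,92): 11 bp
  [92,109): 17 bp
  [109,118): 9 bp
  [118,123): 5 bp
  [123,126): 3 bp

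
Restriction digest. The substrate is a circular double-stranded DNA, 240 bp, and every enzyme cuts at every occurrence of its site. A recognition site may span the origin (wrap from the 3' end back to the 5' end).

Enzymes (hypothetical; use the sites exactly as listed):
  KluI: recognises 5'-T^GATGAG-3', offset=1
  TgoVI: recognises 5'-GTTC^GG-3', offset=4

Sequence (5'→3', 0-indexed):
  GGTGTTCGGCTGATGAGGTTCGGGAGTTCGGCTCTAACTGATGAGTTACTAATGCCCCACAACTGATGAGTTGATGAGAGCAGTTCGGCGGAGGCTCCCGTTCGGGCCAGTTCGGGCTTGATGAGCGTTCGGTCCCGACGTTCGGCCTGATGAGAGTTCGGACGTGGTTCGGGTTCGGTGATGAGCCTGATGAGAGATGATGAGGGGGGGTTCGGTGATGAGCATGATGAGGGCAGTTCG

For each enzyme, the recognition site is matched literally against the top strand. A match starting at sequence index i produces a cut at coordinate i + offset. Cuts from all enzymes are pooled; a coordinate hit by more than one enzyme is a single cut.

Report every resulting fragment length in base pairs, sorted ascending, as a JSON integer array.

[3,3,4,5,6,6,8,8,8,9,9,10,10,10,10,11,11,11,13,14,14,15,17,25]

Site scan:
  KluI (TGATGAG, off=1): starts [10, 38, 63, 71, 118, 147, 178, 187, 197, 215, 224] → cuts [11, 39, 64, 72, 119, 148, 179, 188, 198, 216, 225]
  TgoVI (GTTCGG, off=4): starts [3, 17, 25, 82, 99, 109, 126, 139, 155, 166, 172, 209, 235] → cuts [7, 21, 29, 86, 103, 113, 130, 143, 159, 170, 176, 213, 239]

Pooled cuts: [7, 11, 21, 29, 39, 64, 72, 86, 103, 113, 119, 130, 143, 148, 159, 170, 176, 179, 188, 198, 213, 216, 225, 239]

Fragments:
  7→11: 4 bp
  11→21: 10 bp
  21→29: 8 bp
  29→39: 10 bp
  39→64: 25 bp
  64→72: 8 bp
  72→86: 14 bp
  86→103: 17 bp
  103→113: 10 bp
  113→119: 6 bp
  119→130: 11 bp
  130→143: 13 bp
  143→148: 5 bp
  148→159: 11 bp
  159→170: 11 bp
  170→176: 6 bp
  176→179: 3 bp
  179→188: 9 bp
  188→198: 10 bp
  198→213: 15 bp
  213→216: 3 bp
  216→225: 9 bp
  225→239: 14 bp
  239→7 (wrap): 240-239+7 = 8 bp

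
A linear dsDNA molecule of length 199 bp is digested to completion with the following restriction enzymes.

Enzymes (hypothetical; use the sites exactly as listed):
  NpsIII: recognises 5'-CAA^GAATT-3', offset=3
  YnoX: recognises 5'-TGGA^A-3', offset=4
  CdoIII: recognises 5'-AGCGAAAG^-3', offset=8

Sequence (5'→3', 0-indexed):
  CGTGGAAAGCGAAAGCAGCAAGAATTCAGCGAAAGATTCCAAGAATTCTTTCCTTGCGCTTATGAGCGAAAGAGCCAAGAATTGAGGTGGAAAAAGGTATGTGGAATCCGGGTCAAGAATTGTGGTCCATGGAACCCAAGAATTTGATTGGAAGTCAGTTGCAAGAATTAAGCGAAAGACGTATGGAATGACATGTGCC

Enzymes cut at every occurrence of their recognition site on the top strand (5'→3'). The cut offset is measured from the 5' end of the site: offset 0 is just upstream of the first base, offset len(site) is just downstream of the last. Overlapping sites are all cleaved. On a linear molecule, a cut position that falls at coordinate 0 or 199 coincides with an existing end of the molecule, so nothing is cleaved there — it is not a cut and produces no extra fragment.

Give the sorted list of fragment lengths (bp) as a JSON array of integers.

[6,6,6,6,7,9,9,11,12,12,13,13,14,14,14,17,30]

Scan for sites:
  NpsIII CAAGAATT/3: at [18, 39, 75, 113, 136, 161] ⇒ [21, 42, 78, 116, 139, 164]
  YnoX TGGAA/4: at [2, 87, 101, 129, 148, 183] ⇒ [6, 91, 105, 133, 152, 187]
  CdoIII AGCGAAAG/8: at [7, 27, 64, 170] ⇒ [15, 35, 72, 178]

All cut coordinates (distinct, sorted): [6, 15, 21, 35, 42, 72, 78, 91, 105, 116, 133, 139, 152, 164, 178, 187]

Fragment lengths:
  [0,6): 6 bp
  [6,15): 9 bp
  [15,21): 6 bp
  [21,35): 14 bp
  [35,42): 7 bp
  [42,72): 30 bp
  [72,78): 6 bp
  [78,91): 13 bp
  [91,105): 14 bp
  [105,116): 11 bp
  [116,133): 17 bp
  [133,139): 6 bp
  [139,152): 13 bp
  [152,164): 12 bp
  [164,178): 14 bp
  [178,187): 9 bp
  [187,199): 12 bp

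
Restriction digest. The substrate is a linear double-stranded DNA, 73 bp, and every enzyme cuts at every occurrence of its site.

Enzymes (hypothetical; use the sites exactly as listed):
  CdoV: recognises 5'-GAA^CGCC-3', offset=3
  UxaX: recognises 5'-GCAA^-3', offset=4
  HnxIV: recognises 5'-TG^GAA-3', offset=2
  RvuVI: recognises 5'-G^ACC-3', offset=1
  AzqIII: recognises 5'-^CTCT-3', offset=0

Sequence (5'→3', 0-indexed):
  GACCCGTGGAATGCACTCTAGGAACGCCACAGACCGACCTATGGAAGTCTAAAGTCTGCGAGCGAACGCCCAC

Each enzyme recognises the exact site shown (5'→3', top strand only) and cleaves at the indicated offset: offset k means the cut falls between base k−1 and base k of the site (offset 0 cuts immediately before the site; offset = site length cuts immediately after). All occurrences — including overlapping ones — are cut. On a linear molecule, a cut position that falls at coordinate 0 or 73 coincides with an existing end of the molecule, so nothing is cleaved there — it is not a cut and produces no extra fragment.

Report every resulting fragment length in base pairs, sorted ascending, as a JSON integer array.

[1,4,7,7,7,7,8,9,23]

Per-enzyme occurrences:
  CdoV (GAACGCC, off=3): starts [21, 63] → cuts [24, 66]
  UxaX (GCAA, off=4): no sites
  HnxIV (TGGAA, off=2): starts [6, 41] → cuts [8, 43]
  RvuVI (GACC, off=1): starts [0, 31, 35] → cuts [1, 32, 36]
  AzqIII (CTCT, off=0): starts [15] → cuts [15]

Pooled cuts: [1, 8, 15, 24, 32, 36, 43, 66]

Fragments:
  [0,1): 1 bp
  [1,8): 7 bp
  [8,15): 7 bp
  [15,24): 9 bp
  [24,32): 8 bp
  [32,36): 4 bp
  [36,43): 7 bp
  [43,66): 23 bp
  [66,73): 7 bp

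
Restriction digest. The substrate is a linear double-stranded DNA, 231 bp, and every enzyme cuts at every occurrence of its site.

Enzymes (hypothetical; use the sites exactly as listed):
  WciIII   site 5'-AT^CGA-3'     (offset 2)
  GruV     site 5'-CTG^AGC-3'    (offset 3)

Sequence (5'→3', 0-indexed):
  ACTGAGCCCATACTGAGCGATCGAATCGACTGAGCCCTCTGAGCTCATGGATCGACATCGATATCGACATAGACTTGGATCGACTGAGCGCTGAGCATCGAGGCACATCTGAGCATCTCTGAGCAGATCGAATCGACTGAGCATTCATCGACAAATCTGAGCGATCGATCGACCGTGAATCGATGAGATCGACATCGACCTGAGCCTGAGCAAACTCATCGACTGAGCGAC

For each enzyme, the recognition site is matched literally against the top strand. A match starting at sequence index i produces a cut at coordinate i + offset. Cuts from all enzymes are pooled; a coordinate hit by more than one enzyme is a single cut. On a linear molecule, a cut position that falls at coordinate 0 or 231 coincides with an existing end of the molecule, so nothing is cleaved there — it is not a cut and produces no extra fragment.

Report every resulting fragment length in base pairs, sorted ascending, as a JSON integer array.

[4,4,5,5,5,6,6,6,6,6,6,6,6,6,6,6,7,7,7,9,9,9,10,11,11,11,11,11,13,16]

Scan for sites:
  WciIII (ATCGA, off=2): starts [19, 24, 50, 56, 62, 78, 96, 126, 131, 146, 163, 167, 178, 187, 193, 217] → cuts [21, 26, 52, 58, 64, 80, 98, 128, 133, 148, 165, 169, 180, 189, 195, 219]
  GruV (CTGAGC, off=3): starts [1, 12, 29, 38, 83, 90, 108, 118, 136, 156, 199, 205, 222] → cuts [4, 15, 32, 41, 86, 93, 111, 121, 139, 159, 202, 208, 225]

All cut coordinates (distinct, sorted): [4, 15, 21, 26, 32, 41, 52, 58, 64, 80, 86, 93, 98, 111, 121, 128, 133, 139, 148, 159, 165, 169, 180, 189, 195, 202, 208, 219, 225]

Fragments:
  [0,4): 4 bp
  [4,15): 11 bp
  [15,21): 6 bp
  [21,26): 5 bp
  [26,32): 6 bp
  [32,41): 9 bp
  [41,52): 11 bp
  [52,58): 6 bp
  [58,64): 6 bp
  [64,80): 16 bp
  [80,86): 6 bp
  [86,93): 7 bp
  [93,98): 5 bp
  [98,111): 13 bp
  [111,121): 10 bp
  [121,128): 7 bp
  [128,133): 5 bp
  [133,139): 6 bp
  [139,148): 9 bp
  [148,159): 11 bp
  [159,165): 6 bp
  [165,169): 4 bp
  [169,180): 11 bp
  [180,189): 9 bp
  [189,195): 6 bp
  [195,202): 7 bp
  [202,208): 6 bp
  [208,219): 11 bp
  [219,225): 6 bp
  [225,231): 6 bp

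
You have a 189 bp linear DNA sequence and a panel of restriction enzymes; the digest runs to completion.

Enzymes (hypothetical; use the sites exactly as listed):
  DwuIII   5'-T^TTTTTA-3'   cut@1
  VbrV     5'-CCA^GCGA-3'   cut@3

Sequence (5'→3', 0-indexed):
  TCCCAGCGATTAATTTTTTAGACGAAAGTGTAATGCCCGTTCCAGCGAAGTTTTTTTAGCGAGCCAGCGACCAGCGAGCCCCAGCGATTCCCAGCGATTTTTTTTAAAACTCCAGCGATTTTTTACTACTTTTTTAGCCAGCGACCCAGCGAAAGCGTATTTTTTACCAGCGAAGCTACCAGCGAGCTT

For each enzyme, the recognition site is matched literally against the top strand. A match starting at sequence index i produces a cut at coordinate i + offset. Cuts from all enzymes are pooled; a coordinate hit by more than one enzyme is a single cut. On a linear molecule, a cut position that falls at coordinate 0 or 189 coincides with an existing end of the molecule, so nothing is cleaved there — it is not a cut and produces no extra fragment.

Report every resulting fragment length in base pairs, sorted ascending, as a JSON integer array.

Per-enzyme occurrences:
  DwuIII (TTTTTTA, off=1): starts [13, 51, 99, 118, 129, 159] → cuts [14, 52, 100, 119, 130, 160]
  VbrV (CCAGCGA, off=3): starts [2, 41, 63, 70, 80, 90, 111, 137, 145, 166, 178] → cuts [5, 44, 66, 73, 83, 93, 114, 140, 148, 169, 181]

All cut coordinates (distinct, sorted): [5, 14, 44, 52, 66, 73, 83, 93, 100, 114, 119, 130, 140, 148, 160, 169, 181]

Fragment lengths:
  [0,5): 5 bp
  [5,14): 9 bp
  [14,44): 30 bp
  [44,52): 8 bp
  [52,66): 14 bp
  [66,73): 7 bp
  [73,83): 10 bp
  [83,93): 10 bp
  [93,100): 7 bp
  [100,114): 14 bp
  [114,119): 5 bp
  [119,130): 11 bp
  [130,140): 10 bp
  [140,148): 8 bp
  [148,160): 12 bp
  [160,169): 9 bp
  [169,181): 12 bp
  [181,189): 8 bp

[5,5,7,7,8,8,8,9,9,10,10,10,11,12,12,14,14,30]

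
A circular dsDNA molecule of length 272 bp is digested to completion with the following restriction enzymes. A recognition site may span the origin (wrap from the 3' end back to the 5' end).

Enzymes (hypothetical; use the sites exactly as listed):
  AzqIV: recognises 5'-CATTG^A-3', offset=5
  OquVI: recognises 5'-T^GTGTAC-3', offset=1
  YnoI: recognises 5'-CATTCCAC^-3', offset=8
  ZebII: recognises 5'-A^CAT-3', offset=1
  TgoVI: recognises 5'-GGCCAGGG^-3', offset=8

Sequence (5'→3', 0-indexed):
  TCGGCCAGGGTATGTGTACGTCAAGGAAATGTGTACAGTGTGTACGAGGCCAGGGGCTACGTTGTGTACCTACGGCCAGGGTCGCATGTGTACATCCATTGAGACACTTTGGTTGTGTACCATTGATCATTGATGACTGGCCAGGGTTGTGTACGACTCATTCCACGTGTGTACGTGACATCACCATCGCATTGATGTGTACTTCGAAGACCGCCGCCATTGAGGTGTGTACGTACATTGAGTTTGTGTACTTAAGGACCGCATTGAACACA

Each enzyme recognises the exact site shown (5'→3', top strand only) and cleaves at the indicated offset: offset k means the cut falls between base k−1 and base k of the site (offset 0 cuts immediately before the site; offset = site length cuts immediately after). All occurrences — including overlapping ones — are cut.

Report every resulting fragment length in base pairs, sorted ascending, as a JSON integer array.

[2,2,2,3,4,4,5,5,5,6,7,8,9,9,9,10,11,12,13,14,16,16,17,18,18,21,26]

Per-enzyme occurrences:
  AzqIV CATTGA/5: at [96, 120, 127, 189, 217, 235, 261] ⇒ [101, 125, 132, 194, 222, 240, 266]
  OquVI TGTGTAC/1: at [12, 29, 38, 62, 86, 113, 147, 167, 195, 225, 244] ⇒ [13, 30, 39, 63, 87, 114, 148, 168, 196, 226, 245]
  YnoI CATTCCAC/8: at [158] ⇒ [166]
  ZebII ACAT/1: at [91, 177, 234, 269] ⇒ [92, 178, 235, 270]
  TgoVI GGCCAGGG/8: at [2, 47, 73, 138] ⇒ [10, 55, 81, 146]

All cut coordinates (distinct, sorted): [10, 13, 30, 39, 55, 63, 81, 87, 92, 101, 114, 125, 132, 146, 148, 166, 168, 178, 194, 196, 222, 226, 235, 240, 245, 266, 270]

Fragments:
  10→13: 3 bp
  13→30: 17 bp
  30→39: 9 bp
  39→55: 16 bp
  55→63: 8 bp
  63→81: 18 bp
  81→87: 6 bp
  87→92: 5 bp
  92→101: 9 bp
  101→114: 13 bp
  114→125: 11 bp
  125→132: 7 bp
  132→146: 14 bp
  146→148: 2 bp
  148→166: 18 bp
  166→168: 2 bp
  168→178: 10 bp
  178→194: 16 bp
  194→196: 2 bp
  196→222: 26 bp
  222→226: 4 bp
  226→235: 9 bp
  235→240: 5 bp
  240→245: 5 bp
  245→266: 21 bp
  266→270: 4 bp
  270→10 (wrap): 272-270+10 = 12 bp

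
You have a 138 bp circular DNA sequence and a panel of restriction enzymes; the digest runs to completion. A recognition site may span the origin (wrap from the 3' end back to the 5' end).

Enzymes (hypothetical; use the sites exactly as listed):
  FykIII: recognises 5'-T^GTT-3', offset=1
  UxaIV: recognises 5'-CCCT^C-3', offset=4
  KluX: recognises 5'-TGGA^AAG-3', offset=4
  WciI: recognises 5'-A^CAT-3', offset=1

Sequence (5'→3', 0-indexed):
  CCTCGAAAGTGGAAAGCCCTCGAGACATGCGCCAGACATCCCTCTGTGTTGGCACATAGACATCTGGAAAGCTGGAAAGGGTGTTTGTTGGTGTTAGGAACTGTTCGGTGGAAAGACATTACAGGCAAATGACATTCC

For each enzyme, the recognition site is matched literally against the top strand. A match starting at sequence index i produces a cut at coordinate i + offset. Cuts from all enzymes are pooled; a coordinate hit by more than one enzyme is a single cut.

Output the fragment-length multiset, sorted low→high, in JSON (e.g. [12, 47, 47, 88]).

Per-enzyme occurrences:
  FykIII (TGTT, off=1): starts [46, 81, 85, 91, 101] → cuts [47, 82, 86, 92, 102]
  UxaIV (CCCTC, off=4): starts [16, 39, 137] → cuts [3, 20, 43]
  KluX (TGGAAAG, off=4): starts [9, 64, 72, 108] → cuts [13, 68, 76, 112]
  WciI (ACAT, off=1): starts [24, 35, 53, 59, 115, 131] → cuts [25, 36, 54, 60, 116, 132]

Pooled cuts: [3, 13, 20, 25, 36, 43, 47, 54, 60, 68, 76, 82, 86, 92, 102, 112, 116, 132]

Fragment lengths:
  3→13: 10 bp
  13→20: 7 bp
  20→25: 5 bp
  25→36: 11 bp
  36→43: 7 bp
  43→47: 4 bp
  47→54: 7 bp
  54→60: 6 bp
  60→68: 8 bp
  68→76: 8 bp
  76→82: 6 bp
  82→86: 4 bp
  86→92: 6 bp
  92→102: 10 bp
  102→112: 10 bp
  112→116: 4 bp
  116→132: 16 bp
  132→3 (wrap): 138-132+3 = 9 bp

[4,4,4,5,6,6,6,7,7,7,8,8,9,10,10,10,11,16]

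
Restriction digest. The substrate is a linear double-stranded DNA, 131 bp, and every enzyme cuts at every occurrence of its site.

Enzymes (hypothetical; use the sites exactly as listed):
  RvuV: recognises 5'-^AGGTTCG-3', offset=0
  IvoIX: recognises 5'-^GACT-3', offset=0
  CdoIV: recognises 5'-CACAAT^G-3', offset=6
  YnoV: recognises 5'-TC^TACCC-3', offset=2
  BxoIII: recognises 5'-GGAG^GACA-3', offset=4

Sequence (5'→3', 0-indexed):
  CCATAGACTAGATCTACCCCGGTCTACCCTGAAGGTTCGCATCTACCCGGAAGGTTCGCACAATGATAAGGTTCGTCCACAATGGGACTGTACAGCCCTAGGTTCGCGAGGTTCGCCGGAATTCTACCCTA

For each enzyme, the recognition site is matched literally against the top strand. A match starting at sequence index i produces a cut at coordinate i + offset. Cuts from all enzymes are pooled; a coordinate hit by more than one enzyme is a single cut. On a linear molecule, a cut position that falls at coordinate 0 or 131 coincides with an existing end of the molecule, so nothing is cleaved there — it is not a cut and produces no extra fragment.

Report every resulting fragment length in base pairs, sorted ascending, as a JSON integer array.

Per-enzyme occurrences:
  RvuV (AGGTTCG, off=0): starts [32, 51, 68, 99, 108] → cuts [32, 51, 68, 99, 108]
  IvoIX (GACT, off=0): starts [5, 85] → cuts [5, 85]
  CdoIV (CACAATG, off=6): starts [58, 77] → cuts [64, 83]
  YnoV (TCTACCC, off=2): starts [12, 22, 41, 122] → cuts [14, 24, 43, 124]
  BxoIII (GGAGGACA, off=4): no sites

All cut coordinates (distinct, sorted): [5, 14, 24, 32, 43, 51, 64, 68, 83, 85, 99, 108, 124]

Fragment lengths:
  [0,5): 5 bp
  [5,14): 9 bp
  [14,24): 10 bp
  [24,32): 8 bp
  [32,43): 11 bp
  [43,51): 8 bp
  [51,64): 13 bp
  [64,68): 4 bp
  [68,83): 15 bp
  [83,85): 2 bp
  [85,99): 14 bp
  [99,108): 9 bp
  [108,124): 16 bp
  [124,131): 7 bp

[2,4,5,7,8,8,9,9,10,11,13,14,15,16]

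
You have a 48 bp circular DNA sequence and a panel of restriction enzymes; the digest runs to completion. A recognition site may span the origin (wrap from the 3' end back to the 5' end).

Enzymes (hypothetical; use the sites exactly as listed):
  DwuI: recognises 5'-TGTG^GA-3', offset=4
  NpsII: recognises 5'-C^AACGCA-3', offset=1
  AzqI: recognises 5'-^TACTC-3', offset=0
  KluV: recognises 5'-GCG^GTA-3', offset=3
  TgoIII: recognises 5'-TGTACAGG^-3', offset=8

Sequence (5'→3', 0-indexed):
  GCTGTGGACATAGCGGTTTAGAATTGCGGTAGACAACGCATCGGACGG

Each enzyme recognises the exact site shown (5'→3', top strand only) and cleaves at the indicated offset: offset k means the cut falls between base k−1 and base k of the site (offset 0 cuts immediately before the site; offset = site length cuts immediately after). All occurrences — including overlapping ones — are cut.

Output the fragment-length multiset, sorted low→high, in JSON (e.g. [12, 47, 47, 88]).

[6,20,22]

Scan for sites:
  DwuI TGTGGA/4: at [2] ⇒ [6]
  NpsII CAACGCA/1: at [33] ⇒ [34]
  AzqI (TACTC, off=0): no sites
  KluV GCGGTA/3: at [25] ⇒ [28]
  TgoIII (TGTACAGG, off=8): no sites

Pooled cuts: [6, 28, 34]

Fragment lengths:
  6→28: 22 bp
  28→34: 6 bp
  34→6 (wrap): 48-34+6 = 20 bp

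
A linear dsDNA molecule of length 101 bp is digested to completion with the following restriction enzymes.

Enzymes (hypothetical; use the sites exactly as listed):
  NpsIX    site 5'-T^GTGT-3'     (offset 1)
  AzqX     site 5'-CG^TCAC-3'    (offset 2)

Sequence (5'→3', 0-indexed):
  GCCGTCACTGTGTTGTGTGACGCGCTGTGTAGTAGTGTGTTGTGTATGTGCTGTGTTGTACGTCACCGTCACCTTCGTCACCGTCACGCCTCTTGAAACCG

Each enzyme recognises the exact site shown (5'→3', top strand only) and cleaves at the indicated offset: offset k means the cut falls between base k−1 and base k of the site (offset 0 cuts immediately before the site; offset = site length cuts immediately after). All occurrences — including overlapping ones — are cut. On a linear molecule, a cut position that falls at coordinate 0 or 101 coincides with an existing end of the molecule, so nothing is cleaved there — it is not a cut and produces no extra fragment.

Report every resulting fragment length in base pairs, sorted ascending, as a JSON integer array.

[4,5,5,5,6,6,9,10,10,11,12,18]

Site scan:
  NpsIX TGTGT/1: at [8, 13, 25, 35, 40, 51] ⇒ [9, 14, 26, 36, 41, 52]
  AzqX CGTCAC/2: at [2, 60, 66, 75, 81] ⇒ [4, 62, 68, 77, 83]

All cut coordinates (distinct, sorted): [4, 9, 14, 26, 36, 41, 52, 62, 68, 77, 83]

Fragment lengths:
  [0,4): 4 bp
  [4,9): 5 bp
  [9,14): 5 bp
  [14,26): 12 bp
  [26,36): 10 bp
  [36,41): 5 bp
  [41,52): 11 bp
  [52,62): 10 bp
  [62,68): 6 bp
  [68,77): 9 bp
  [77,83): 6 bp
  [83,101): 18 bp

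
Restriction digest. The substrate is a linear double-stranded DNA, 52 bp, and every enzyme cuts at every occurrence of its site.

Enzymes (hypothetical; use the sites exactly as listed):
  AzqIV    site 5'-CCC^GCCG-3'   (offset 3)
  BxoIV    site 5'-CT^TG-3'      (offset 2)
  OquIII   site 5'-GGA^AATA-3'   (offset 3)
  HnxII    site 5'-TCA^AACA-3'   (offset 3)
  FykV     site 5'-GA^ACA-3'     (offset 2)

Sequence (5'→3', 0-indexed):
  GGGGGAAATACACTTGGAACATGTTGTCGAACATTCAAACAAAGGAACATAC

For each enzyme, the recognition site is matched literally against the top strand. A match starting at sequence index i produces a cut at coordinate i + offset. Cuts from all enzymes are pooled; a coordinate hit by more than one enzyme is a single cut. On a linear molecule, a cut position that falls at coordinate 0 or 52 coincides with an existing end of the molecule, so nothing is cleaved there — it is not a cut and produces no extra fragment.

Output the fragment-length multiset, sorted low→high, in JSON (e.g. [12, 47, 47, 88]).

Scan for sites:
  AzqIV (CCCGCCG, off=3): no sites
  BxoIV CTTG/2: at [12] ⇒ [14]
  OquIII GGAAATA/3: at [3] ⇒ [6]
  HnxII TCAAACA/3: at [34] ⇒ [37]
  FykV GAACA/2: at [16, 28, 44] ⇒ [18, 30, 46]

Pooled cuts: [6, 14, 18, 30, 37, 46]

Fragment lengths:
  [0,6): 6 bp
  [6,14): 8 bp
  [14,18): 4 bp
  [18,30): 12 bp
  [30,37): 7 bp
  [37,46): 9 bp
  [46,52): 6 bp

[4,6,6,7,8,9,12]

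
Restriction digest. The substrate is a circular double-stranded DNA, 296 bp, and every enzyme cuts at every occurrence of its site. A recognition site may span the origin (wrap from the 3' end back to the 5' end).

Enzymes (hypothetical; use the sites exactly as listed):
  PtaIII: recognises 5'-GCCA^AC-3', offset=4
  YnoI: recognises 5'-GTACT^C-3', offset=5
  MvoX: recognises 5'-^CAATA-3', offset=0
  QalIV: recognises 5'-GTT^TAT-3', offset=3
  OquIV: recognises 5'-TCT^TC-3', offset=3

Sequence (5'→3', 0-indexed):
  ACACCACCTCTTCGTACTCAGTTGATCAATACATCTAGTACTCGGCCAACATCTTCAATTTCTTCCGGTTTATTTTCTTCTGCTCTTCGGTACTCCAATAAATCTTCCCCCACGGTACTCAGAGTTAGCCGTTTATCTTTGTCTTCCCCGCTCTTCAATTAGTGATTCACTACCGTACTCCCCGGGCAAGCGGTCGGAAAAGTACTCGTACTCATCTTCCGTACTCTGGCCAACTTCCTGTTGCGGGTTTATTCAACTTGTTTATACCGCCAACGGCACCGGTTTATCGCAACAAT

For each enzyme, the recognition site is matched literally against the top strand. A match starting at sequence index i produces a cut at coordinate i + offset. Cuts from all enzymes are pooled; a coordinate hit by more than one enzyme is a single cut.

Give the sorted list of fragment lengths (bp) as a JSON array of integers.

Site scan:
  PtaIII (GCCAAC, off=4): starts [44, 228, 268] → cuts [48, 232, 272]
  YnoI (GTACTC, off=5): starts [13, 37, 89, 114, 174, 201, 207, 220] → cuts [18, 42, 94, 119, 179, 206, 212, 225]
  MvoX (CAATA, off=0): starts [26, 95, 292] → cuts [26, 95, 292]
  QalIV (GTTTAT, off=3): starts [67, 130, 246, 259, 281] → cuts [70, 133, 249, 262, 284]
  OquIV (TCTTC, off=3): starts [8, 51, 60, 75, 83, 102, 141, 151, 214] → cuts [11, 54, 63, 78, 86, 105, 144, 154, 217]

All cut coordinates (distinct, sorted): [11, 18, 26, 42, 48, 54, 63, 70, 78, 86, 94, 95, 105, 119, 133, 144, 154, 179, 206, 212, 217, 225, 232, 249, 262, 272, 284, 292]

Fragment lengths:
  11→18: 7 bp
  18→26: 8 bp
  26→42: 16 bp
  42→48: 6 bp
  48→54: 6 bp
  54→63: 9 bp
  63→70: 7 bp
  70→78: 8 bp
  78→86: 8 bp
  86→94: 8 bp
  94→95: 1 bp
  95→105: 10 bp
  105→119: 14 bp
  119→133: 14 bp
  133→144: 11 bp
  144→154: 10 bp
  154→179: 25 bp
  179→206: 27 bp
  206→212: 6 bp
  212→217: 5 bp
  217→225: 8 bp
  225→232: 7 bp
  232→249: 17 bp
  249→262: 13 bp
  262→272: 10 bp
  272→284: 12 bp
  284→292: 8 bp
  292→11 (wrap): 296-292+11 = 15 bp

[1,5,6,6,6,7,7,7,8,8,8,8,8,8,9,10,10,10,11,12,13,14,14,15,16,17,25,27]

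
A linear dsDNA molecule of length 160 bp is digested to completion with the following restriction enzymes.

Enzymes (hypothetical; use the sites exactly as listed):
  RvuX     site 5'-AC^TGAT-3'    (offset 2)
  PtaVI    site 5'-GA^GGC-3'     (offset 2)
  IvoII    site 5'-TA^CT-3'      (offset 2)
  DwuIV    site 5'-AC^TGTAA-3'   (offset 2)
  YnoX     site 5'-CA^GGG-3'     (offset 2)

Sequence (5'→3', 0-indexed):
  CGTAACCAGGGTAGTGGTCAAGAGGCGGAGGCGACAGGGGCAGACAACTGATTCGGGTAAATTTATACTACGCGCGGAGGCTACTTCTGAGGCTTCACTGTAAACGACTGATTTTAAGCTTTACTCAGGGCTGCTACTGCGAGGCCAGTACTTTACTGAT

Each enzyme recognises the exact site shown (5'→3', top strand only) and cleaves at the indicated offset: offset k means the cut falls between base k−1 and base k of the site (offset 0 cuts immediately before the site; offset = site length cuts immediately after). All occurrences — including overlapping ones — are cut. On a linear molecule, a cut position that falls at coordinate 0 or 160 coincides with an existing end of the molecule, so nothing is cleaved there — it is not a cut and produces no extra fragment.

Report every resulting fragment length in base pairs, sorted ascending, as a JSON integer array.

[1,4,4,5,5,6,6,7,7,8,8,8,9,10,11,12,15,15,19]

Per-enzyme occurrences:
  RvuX ACTGAT/2: at [46, 106, 154] ⇒ [48, 108, 156]
  PtaVI GAGGC/2: at [21, 27, 76, 88, 140] ⇒ [23, 29, 78, 90, 142]
  IvoII TACT/2: at [65, 81, 121, 134, 148, 153] ⇒ [67, 83, 123, 136, 150, 155]
  DwuIV ACTGTAA/2: at [96] ⇒ [98]
  YnoX CAGGG/2: at [6, 34, 125] ⇒ [8, 36, 127]

All cut coordinates (distinct, sorted): [8, 23, 29, 36, 48, 67, 78, 83, 90, 98, 108, 123, 127, 136, 142, 150, 155, 156]

Fragment lengths:
  [0,8): 8 bp
  [8,23): 15 bp
  [23,29): 6 bp
  [29,36): 7 bp
  [36,48): 12 bp
  [48,67): 19 bp
  [67,78): 11 bp
  [78,83): 5 bp
  [83,90): 7 bp
  [90,98): 8 bp
  [98,108): 10 bp
  [108,123): 15 bp
  [123,127): 4 bp
  [127,136): 9 bp
  [136,142): 6 bp
  [142,150): 8 bp
  [150,155): 5 bp
  [155,156): 1 bp
  [156,160): 4 bp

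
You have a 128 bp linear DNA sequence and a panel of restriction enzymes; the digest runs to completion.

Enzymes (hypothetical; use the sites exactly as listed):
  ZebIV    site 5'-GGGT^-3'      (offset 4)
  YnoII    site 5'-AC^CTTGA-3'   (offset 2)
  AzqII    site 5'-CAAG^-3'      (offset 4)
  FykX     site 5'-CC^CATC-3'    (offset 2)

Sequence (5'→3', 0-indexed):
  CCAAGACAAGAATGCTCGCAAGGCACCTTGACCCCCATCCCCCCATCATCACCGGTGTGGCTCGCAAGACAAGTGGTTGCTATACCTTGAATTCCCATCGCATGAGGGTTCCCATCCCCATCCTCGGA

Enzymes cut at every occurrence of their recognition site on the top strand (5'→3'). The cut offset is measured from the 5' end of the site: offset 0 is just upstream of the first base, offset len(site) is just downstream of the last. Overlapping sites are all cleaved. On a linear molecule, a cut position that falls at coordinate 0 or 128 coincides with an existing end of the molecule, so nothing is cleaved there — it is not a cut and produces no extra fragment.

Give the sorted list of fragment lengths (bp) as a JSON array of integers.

[3,4,5,5,5,6,8,9,10,10,12,12,14,25]

Site scan:
  ZebIV GGGT/4: at [105] ⇒ [109]
  YnoII ACCTTGA/2: at [24, 83] ⇒ [26, 85]
  AzqII CAAG/4: at [1, 6, 18, 64, 69] ⇒ [5, 10, 22, 68, 73]
  FykX CCCATC/2: at [33, 41, 93, 110, 116] ⇒ [35, 43, 95, 112, 118]

Pooled cuts: [5, 10, 22, 26, 35, 43, 68, 73, 85, 95, 109, 112, 118]

Fragment lengths:
  [0,5): 5 bp
  [5,10): 5 bp
  [10,22): 12 bp
  [22,26): 4 bp
  [26,35): 9 bp
  [35,43): 8 bp
  [43,68): 25 bp
  [68,73): 5 bp
  [73,85): 12 bp
  [85,95): 10 bp
  [95,109): 14 bp
  [109,112): 3 bp
  [112,118): 6 bp
  [118,128): 10 bp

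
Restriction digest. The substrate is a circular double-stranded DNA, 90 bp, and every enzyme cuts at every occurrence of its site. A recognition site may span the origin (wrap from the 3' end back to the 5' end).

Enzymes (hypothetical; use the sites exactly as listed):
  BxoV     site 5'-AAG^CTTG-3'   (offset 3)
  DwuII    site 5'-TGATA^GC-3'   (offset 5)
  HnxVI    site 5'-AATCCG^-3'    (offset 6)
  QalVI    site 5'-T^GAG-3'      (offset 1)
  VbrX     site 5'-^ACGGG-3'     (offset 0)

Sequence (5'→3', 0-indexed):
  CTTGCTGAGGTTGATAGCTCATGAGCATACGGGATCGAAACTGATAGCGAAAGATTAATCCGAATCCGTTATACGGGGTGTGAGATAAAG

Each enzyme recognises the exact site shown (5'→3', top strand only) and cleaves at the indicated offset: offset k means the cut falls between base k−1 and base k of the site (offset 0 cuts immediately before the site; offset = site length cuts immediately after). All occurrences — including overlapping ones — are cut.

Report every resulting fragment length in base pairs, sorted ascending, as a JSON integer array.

Site scan:
  BxoV (AAGCTTG, off=3): starts [87] → cuts [0]
  DwuII (TGATAGC, off=5): starts [11, 41] → cuts [16, 46]
  HnxVI (AATCCG, off=6): starts [56, 62] → cuts [62, 68]
  QalVI (TGAG, off=1): starts [5, 21, 80] → cuts [6, 22, 81]
  VbrX (ACGGG, off=0): starts [28, 72] → cuts [28, 72]

Pooled cuts: [0, 6, 16, 22, 28, 46, 62, 68, 72, 81]

Fragment lengths:
  0→6: 6 bp
  6→16: 10 bp
  16→22: 6 bp
  22→28: 6 bp
  28→46: 18 bp
  46→62: 16 bp
  62→68: 6 bp
  68→72: 4 bp
  72→81: 9 bp
  81→0 (wrap): 90-81+0 = 9 bp

[4,6,6,6,6,9,9,10,16,18]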